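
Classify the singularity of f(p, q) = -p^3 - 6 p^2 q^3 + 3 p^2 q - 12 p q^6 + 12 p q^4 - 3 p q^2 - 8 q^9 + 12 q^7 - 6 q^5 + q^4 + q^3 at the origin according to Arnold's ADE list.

E6

The Hessian of f at 0 is [[0, 0], [0, 0]] with rank 0, so corank 2. A Groebner basis of the Jacobian ideal J(f) in C{p,q} is {q^3, p^2 - 2*p*q + q^2}; counting standard monomials gives mu = 6. Corank 2; j^3 = -(p - q)^3 is a perfect cube, so E-series; the 4-jet and mu = 6 give E_6.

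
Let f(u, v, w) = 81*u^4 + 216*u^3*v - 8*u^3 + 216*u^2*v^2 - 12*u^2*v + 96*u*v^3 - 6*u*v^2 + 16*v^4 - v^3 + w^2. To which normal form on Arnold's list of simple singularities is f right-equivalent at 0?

The Hessian of f at 0 has rank 1. Corank 2; j^3 = -(2*u + v)^3 is a perfect cube, so E-series; the 4-jet and mu = 6 give E_6.

E_6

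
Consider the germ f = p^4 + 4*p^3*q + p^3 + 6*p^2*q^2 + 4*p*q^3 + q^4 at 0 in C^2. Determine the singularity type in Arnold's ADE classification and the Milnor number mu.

Type E6, Milnor number mu = 6.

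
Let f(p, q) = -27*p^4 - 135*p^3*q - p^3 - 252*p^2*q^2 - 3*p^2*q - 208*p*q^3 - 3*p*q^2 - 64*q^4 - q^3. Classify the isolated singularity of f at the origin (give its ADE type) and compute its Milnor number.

Type E_{7}, Milnor number mu = 7.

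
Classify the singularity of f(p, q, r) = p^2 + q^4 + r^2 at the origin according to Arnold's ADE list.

A_3

The Hessian of f at 0 is [[2, 0, 0], [0, 0, 0], [0, 0, 2]] with rank 2, so corank 1. A Groebner basis of the Jacobian ideal J(f) in C{p,q,r} is {q^3, p, r}; counting standard monomials gives mu = 3. Corank 1: A-series; mu = 3 gives A_3.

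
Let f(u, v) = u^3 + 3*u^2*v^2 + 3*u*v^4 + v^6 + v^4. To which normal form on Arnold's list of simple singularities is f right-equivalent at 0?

E6

The Hessian of f at 0 has rank 0. Corank 2; j^3 = u^3 is a perfect cube, so E-series; the 4-jet and mu = 6 give E_6.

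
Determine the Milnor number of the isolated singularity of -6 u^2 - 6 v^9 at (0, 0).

The Hessian of f at 0 has rank 1. Corank 1: A-series; mu = 8 gives A_8.

8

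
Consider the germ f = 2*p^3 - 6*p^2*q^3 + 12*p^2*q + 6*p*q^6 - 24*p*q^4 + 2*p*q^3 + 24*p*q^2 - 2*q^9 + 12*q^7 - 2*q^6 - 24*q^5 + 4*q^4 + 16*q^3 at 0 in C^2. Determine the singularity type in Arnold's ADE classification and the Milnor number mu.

Type E_7, Milnor number mu = 7.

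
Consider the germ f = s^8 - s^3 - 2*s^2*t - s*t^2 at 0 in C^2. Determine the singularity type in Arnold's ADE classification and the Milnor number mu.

Type D9, Milnor number mu = 9.

The Hessian of f at 0 has rank 0. Corank 2; j^3 = -s*(s + t)^2 has shape L^2 M (L != M), so D-series; mu = 9 gives D_9.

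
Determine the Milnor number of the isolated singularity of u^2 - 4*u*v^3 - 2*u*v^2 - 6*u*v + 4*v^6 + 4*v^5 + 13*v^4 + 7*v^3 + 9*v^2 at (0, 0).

The Hessian of f at 0 is [[2, -6], [-6, 18]] with rank 1, so corank 1. A Groebner basis of the Jacobian ideal J(f) in C{u,v} is {v^2, u - 3*v}; counting standard monomials gives mu = 2. Corank 1: A-series; mu = 2 gives A_2.

2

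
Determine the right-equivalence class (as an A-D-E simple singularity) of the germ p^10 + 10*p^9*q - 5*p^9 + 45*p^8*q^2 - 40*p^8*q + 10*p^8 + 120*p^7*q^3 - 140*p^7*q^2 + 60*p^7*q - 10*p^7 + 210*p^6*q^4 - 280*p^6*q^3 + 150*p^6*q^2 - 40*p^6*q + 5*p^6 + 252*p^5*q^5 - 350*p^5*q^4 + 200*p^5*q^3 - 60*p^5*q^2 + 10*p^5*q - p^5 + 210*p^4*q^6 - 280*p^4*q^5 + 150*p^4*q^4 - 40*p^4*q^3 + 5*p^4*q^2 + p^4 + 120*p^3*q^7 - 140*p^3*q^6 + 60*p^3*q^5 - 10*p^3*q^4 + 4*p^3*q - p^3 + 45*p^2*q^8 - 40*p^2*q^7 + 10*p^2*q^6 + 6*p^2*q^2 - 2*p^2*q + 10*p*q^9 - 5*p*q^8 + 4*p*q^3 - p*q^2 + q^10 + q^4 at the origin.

D6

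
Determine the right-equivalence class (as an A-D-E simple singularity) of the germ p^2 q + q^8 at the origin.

D_9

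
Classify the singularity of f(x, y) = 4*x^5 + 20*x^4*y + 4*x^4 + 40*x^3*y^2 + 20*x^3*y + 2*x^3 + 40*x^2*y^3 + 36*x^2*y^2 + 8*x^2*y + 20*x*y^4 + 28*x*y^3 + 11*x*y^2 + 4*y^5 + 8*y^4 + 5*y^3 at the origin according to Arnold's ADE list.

The Hessian of f at 0 has rank 0. Corank 2; j^3 = (x + y)*(2*x^2 + 6*x*y + 5*y^2) splits into three distinct lines over C (the quadratic factor has nonzero discriminant), so D_4.

D_{4}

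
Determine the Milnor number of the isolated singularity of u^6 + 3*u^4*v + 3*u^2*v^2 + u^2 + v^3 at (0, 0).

2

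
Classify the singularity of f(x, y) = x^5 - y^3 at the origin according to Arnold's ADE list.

E_{8}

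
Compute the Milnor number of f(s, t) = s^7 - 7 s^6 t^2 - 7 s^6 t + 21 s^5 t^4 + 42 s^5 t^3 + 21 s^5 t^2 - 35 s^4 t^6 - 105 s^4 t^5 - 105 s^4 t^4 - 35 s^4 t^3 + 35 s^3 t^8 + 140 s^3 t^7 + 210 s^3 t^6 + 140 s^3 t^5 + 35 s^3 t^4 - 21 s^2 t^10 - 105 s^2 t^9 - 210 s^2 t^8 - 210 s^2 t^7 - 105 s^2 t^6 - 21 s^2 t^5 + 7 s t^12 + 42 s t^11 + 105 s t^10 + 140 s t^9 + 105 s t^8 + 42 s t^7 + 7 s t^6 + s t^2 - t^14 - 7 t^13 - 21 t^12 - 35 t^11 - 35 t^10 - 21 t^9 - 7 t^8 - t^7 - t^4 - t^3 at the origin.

8

The Hessian of f at 0 has rank 0. Corank 2; j^3 = t^2*(s - t) has shape L^2 M (L != M), so D-series; mu = 8 gives D_8.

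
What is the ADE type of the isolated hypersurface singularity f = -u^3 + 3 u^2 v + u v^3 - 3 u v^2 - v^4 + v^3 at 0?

E_{7}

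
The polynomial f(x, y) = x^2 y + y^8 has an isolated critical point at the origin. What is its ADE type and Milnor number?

Type D_9, Milnor number mu = 9.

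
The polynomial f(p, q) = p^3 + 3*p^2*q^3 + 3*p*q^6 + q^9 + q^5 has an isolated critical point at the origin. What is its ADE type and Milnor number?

Type E_{8}, Milnor number mu = 8.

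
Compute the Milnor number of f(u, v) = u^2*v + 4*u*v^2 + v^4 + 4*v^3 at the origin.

5

The Hessian of f at 0 is [[0, 0], [0, 0]] with rank 0, so corank 2. A Groebner basis of the Jacobian ideal J(f) in C{u,v} is {u^3 - 2*u^2 + 8*v^2, u^2/4 + v^3 - v^2, u*v + 2*v^2}; counting standard monomials gives mu = 5. Corank 2; j^3 = v*(u + 2*v)^2 has shape L^2 M (L != M), so D-series; mu = 5 gives D_5.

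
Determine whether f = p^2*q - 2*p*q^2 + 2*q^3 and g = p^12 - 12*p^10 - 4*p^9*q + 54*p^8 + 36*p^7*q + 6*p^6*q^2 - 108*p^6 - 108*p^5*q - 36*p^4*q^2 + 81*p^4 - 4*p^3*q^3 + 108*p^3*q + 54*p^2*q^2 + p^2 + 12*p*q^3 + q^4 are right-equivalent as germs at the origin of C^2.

The Hessian of f at 0 is [[0, 0], [0, 0]] with rank 0, so corank 2. A Groebner basis of the Jacobian ideal J(f) in C{p,q} is {q^3, p^2 + 2*q^2, p*q - q^2}; counting standard monomials gives mu = 4. Corank 2; j^3 = q*(p^2 - 2*p*q + 2*q^2) splits into three distinct lines over C (the quadratic factor has nonzero discriminant), so D_4. The Hessian of g at 0 is [[2, 0], [0, 0]] with rank 1, so corank 1. A Groebner basis of the Jacobian ideal J(g) in C{p,q} is {q^3, p}; counting standard monomials gives mu = 3. Corank 1: A-series; mu = 3 gives A_3. f is D_4 but g is A_3, hence not right-equivalent.

No.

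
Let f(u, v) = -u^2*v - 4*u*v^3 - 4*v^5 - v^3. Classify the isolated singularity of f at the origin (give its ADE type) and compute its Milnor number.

Type D4, Milnor number mu = 4.

The Hessian of f at 0 is [[0, 0], [0, 0]] with rank 0, so corank 2. A Groebner basis of the Jacobian ideal J(f) in C{u,v} is {v^3, u^2 + 3*v^2, u*v}; counting standard monomials gives mu = 4. Corank 2; j^3 = -v*(u^2 + v^2) splits into three distinct lines over C (the quadratic factor has nonzero discriminant), so D_4.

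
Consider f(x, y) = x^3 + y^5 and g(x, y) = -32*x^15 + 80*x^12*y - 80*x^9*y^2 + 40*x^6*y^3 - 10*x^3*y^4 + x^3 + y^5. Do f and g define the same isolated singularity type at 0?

The Hessian of f at 0 is [[0, 0], [0, 0]] with rank 0, so corank 2. A Groebner basis of the Jacobian ideal J(f) in C{x,y} is {y^4, x^2}; counting standard monomials gives mu = 8. Corank 2; j^3 = x^3 is a perfect cube, so E-series; the 5-jet and mu = 8 give E_8. The Hessian of g at 0 is [[0, 0], [0, 0]] with rank 0, so corank 2. A Groebner basis of the Jacobian ideal J(g) in C{x,y} is {y^4, x^2}; counting standard monomials gives mu = 8. Corank 2; j^3 = x^3 is a perfect cube, so E-series; the 5-jet and mu = 8 give E_8. Both have type E_8, hence right-equivalent.

Yes.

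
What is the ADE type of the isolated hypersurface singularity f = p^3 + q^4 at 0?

The Hessian of f at 0 is [[0, 0], [0, 0]] with rank 0, so corank 2. A Groebner basis of the Jacobian ideal J(f) in C{p,q} is {q^3, p^2}; counting standard monomials gives mu = 6. Corank 2; j^3 = p^3 is a perfect cube, so E-series; the 4-jet and mu = 6 give E_6.

E_6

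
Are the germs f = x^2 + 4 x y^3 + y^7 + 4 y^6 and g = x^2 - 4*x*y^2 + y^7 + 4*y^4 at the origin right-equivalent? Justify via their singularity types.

Yes.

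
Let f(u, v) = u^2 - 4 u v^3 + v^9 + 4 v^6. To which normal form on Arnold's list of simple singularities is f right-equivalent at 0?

The Hessian of f at 0 is [[2, 0], [0, 0]] with rank 1, so corank 1. A Groebner basis of the Jacobian ideal J(f) in C{u,v} is {u^2*v^2, u^3, -u/2 + v^3}; counting standard monomials gives mu = 8. Corank 1: A-series; mu = 8 gives A_8.

A_8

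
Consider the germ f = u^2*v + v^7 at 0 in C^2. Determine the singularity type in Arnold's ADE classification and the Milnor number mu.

The Hessian of f at 0 has rank 0. Corank 2; j^3 = u^2*v has shape L^2 M (L != M), so D-series; mu = 8 gives D_8.

Type D8, Milnor number mu = 8.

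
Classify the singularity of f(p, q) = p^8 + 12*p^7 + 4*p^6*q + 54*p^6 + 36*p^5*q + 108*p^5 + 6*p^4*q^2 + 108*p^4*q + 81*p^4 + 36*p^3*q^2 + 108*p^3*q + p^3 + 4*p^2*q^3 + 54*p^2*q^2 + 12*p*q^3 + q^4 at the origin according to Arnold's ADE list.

The Hessian of f at 0 has rank 0. Corank 2; j^3 = p^3 is a perfect cube, so E-series; the 4-jet and mu = 6 give E_6.

E_{6}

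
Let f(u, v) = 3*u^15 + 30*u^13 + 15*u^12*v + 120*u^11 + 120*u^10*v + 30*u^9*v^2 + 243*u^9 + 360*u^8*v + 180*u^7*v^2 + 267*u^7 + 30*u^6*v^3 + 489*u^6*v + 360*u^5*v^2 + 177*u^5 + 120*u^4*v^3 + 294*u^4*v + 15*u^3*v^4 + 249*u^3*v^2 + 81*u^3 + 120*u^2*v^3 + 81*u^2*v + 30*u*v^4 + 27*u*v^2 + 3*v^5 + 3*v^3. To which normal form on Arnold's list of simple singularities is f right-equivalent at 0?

The Hessian of f at 0 is [[0, 0], [0, 0]] with rank 0, so corank 2. A Groebner basis of the Jacobian ideal J(f) in C{u,v} is {-729*u^2/2 + u*v^3 - 243*u*v - 81*v^2/2, 972*u^2 + 648*u*v + v^4 + 108*v^2, u^3 - u*v^2/3 - 2*v^3/27, u^2*v + 2*u*v^2/3 + v^3/9}; counting standard monomials gives mu = 8. Corank 2; j^3 = 3*(3*u + v)^3 is a perfect cube, so E-series; the 5-jet and mu = 8 give E_8.

E_8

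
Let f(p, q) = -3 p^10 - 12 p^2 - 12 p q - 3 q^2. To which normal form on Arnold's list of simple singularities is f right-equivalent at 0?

A9

The Hessian of f at 0 is [[-24, -12], [-12, -6]] with rank 1, so corank 1. A Groebner basis of the Jacobian ideal J(f) in C{p,q} is {q^9, p + q/2}; counting standard monomials gives mu = 9. Corank 1: A-series; mu = 9 gives A_9.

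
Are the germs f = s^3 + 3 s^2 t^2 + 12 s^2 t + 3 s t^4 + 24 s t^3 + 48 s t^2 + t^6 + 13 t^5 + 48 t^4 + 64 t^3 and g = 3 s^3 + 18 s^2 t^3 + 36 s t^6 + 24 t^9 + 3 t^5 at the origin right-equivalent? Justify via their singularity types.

Yes.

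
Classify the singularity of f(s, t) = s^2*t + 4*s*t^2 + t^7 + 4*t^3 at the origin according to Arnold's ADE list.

D8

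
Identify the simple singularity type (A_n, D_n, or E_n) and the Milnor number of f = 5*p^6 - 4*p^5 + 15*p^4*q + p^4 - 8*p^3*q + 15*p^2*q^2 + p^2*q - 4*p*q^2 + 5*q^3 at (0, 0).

The Hessian of f at 0 has rank 0. Corank 2; j^3 = q*(p^2 - 4*p*q + 5*q^2) splits into three distinct lines over C (the quadratic factor has nonzero discriminant), so D_4.

Type D4, Milnor number mu = 4.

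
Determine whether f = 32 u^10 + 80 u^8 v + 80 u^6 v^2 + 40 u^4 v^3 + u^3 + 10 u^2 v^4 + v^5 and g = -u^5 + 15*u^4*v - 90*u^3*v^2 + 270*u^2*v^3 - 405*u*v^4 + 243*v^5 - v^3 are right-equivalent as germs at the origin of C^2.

The Hessian of f at 0 is [[0, 0], [0, 0]] with rank 0, so corank 2. A Groebner basis of the Jacobian ideal J(f) in C{u,v} is {v^4, u^2}; counting standard monomials gives mu = 8. Corank 2; j^3 = u^3 is a perfect cube, so E-series; the 5-jet and mu = 8 give E_8. The Hessian of g at 0 is [[0, 0], [0, 0]] with rank 0, so corank 2. A Groebner basis of the Jacobian ideal J(g) in C{u,v} is {u^4 - 12*u^3*v, v^2}; counting standard monomials gives mu = 8. Corank 2; j^3 = -v^3 is a perfect cube, so E-series; the 5-jet and mu = 8 give E_8. Both have type E_8, hence right-equivalent.

Yes.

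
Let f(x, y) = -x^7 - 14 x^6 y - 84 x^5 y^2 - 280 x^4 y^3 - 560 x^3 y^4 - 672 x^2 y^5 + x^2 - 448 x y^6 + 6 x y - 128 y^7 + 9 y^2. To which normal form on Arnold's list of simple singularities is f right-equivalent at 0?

A_6

The Hessian of f at 0 has rank 1. Corank 1: A-series; mu = 6 gives A_6.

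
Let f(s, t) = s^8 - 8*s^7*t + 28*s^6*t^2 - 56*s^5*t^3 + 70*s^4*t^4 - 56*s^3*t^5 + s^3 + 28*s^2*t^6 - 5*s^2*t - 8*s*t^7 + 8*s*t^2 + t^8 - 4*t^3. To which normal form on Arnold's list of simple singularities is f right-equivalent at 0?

D_{9}

The Hessian of f at 0 has rank 0. Corank 2; j^3 = (s - 2*t)^2*(s - t) has shape L^2 M (L != M), so D-series; mu = 9 gives D_9.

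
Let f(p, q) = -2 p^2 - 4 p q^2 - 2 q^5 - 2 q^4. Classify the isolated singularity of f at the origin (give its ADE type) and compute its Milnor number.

Type A_4, Milnor number mu = 4.

The Hessian of f at 0 is [[-4, 0], [0, 0]] with rank 1, so corank 1. A Groebner basis of the Jacobian ideal J(f) in C{p,q} is {p^2, p + q^2}; counting standard monomials gives mu = 4. Corank 1: A-series; mu = 4 gives A_4.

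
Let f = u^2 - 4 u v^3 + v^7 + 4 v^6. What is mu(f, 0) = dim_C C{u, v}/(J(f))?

6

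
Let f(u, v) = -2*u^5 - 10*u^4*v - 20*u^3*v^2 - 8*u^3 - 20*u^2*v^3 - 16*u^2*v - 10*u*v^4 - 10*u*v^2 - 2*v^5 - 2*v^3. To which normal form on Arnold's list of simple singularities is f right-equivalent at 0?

D_{6}

The Hessian of f at 0 has rank 0. Corank 2; j^3 = -2*(u + v)*(2*u + v)^2 has shape L^2 M (L != M), so D-series; mu = 6 gives D_6.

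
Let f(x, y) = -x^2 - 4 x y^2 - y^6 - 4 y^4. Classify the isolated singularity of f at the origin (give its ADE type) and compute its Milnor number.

The Hessian of f at 0 has rank 1. Corank 1: A-series; mu = 5 gives A_5.

Type A_5, Milnor number mu = 5.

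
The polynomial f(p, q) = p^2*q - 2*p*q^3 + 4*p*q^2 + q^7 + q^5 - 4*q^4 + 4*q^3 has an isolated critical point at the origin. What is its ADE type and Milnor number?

The Hessian of f at 0 is [[0, 0], [0, 0]] with rank 0, so corank 2. A Groebner basis of the Jacobian ideal J(f) in C{p,q} is {p^2*q^2 + 4*p^2*q + p^2/7 + 83*p*q^2/7 + 58*p*q/7 + 16*q^2, p^3 + 6*p^2*q + p^2/7 + 83*p*q^2/7 + 58*p*q/7 + 16*q^2, -p*q + q^3 - 2*q^2}; counting standard monomials gives mu = 8. Corank 2; j^3 = q*(p + 2*q)^2 has shape L^2 M (L != M), so D-series; mu = 8 gives D_8.

Type D_8, Milnor number mu = 8.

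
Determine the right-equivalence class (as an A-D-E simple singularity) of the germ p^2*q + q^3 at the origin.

D_4

The Hessian of f at 0 has rank 0. Corank 2; j^3 = q*(p^2 + q^2) splits into three distinct lines over C (the quadratic factor has nonzero discriminant), so D_4.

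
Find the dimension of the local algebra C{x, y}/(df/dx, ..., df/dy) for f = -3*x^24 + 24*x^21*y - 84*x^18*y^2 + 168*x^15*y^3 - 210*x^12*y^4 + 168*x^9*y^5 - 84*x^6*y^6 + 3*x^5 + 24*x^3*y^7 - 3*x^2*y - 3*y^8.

9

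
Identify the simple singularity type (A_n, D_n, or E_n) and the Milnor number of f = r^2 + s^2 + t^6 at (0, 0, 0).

Type A_5, Milnor number mu = 5.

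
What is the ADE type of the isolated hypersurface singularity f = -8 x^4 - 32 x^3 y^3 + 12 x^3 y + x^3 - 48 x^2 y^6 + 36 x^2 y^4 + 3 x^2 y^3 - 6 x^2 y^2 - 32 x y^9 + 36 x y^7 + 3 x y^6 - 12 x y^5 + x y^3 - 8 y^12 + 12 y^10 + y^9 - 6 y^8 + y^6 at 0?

The Hessian of f at 0 has rank 0. Corank 2; j^3 = x^3 is a perfect cube, so E-series; the 4-jet and mu = 7 give E_7.

E7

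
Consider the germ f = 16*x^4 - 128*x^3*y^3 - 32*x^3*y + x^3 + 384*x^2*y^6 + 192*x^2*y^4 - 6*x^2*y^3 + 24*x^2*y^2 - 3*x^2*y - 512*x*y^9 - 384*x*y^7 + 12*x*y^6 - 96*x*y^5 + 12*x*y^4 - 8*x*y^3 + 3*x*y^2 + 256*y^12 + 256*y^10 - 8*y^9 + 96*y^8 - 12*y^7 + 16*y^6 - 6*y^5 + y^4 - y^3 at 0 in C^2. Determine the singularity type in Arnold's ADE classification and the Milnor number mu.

The Hessian of f at 0 is [[0, 0], [0, 0]] with rank 0, so corank 2. A Groebner basis of the Jacobian ideal J(f) in C{x,y} is {y^4, x*y^2 - 5*y^3/6, x^2 - 2*x*y + y^2}; counting standard monomials gives mu = 6. Corank 2; j^3 = (x - y)^3 is a perfect cube, so E-series; the 4-jet and mu = 6 give E_6.

Type E_6, Milnor number mu = 6.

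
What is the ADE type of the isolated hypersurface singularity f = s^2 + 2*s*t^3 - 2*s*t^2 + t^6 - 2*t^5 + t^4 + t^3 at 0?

The Hessian of f at 0 is [[2, 0], [0, 0]] with rank 1, so corank 1. A Groebner basis of the Jacobian ideal J(f) in C{s,t} is {t^2, s}; counting standard monomials gives mu = 2. Corank 1: A-series; mu = 2 gives A_2.

A_2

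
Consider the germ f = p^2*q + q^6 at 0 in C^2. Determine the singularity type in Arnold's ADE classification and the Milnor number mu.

Type D7, Milnor number mu = 7.

The Hessian of f at 0 is [[0, 0], [0, 0]] with rank 0, so corank 2. A Groebner basis of the Jacobian ideal J(f) in C{p,q} is {p^2/6 + q^5, p^3, p*q}; counting standard monomials gives mu = 7. Corank 2; j^3 = p^2*q has shape L^2 M (L != M), so D-series; mu = 7 gives D_7.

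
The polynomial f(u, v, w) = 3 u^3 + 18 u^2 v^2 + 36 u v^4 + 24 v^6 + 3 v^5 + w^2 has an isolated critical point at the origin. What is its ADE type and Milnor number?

Type E_{8}, Milnor number mu = 8.

The Hessian of f at 0 has rank 1. Corank 2; j^3 = 3*u^3 is a perfect cube, so E-series; the 5-jet and mu = 8 give E_8.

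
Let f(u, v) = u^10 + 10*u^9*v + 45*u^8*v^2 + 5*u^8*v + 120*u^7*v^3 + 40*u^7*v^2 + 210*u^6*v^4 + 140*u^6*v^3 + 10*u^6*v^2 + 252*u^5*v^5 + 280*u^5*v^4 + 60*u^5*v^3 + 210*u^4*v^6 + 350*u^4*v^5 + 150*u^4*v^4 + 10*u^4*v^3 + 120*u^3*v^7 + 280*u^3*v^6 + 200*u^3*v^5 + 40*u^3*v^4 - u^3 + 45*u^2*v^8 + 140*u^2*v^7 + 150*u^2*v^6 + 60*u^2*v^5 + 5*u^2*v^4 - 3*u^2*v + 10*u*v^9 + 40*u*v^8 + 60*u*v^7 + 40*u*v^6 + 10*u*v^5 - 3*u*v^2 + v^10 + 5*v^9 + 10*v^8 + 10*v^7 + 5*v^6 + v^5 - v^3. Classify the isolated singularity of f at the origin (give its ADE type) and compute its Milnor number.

Type E_8, Milnor number mu = 8.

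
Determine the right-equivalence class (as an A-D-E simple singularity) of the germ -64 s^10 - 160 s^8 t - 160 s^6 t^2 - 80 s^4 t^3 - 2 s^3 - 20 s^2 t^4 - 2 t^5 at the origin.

E_{8}

The Hessian of f at 0 has rank 0. Corank 2; j^3 = -2*s^3 is a perfect cube, so E-series; the 5-jet and mu = 8 give E_8.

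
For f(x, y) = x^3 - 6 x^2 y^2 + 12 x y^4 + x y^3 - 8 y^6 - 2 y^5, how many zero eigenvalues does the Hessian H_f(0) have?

2

Hessian at 0 has rank 0.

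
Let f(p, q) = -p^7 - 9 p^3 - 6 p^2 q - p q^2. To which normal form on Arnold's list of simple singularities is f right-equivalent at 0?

D8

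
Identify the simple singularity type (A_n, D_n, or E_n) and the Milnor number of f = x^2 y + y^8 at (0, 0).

The Hessian of f at 0 has rank 0. Corank 2; j^3 = x^2*y has shape L^2 M (L != M), so D-series; mu = 9 gives D_9.

Type D_{9}, Milnor number mu = 9.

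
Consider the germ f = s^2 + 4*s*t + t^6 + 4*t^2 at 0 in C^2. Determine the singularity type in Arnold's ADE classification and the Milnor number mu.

The Hessian of f at 0 is [[2, 4], [4, 8]] with rank 1, so corank 1. A Groebner basis of the Jacobian ideal J(f) in C{s,t} is {t^5, s + 2*t}; counting standard monomials gives mu = 5. Corank 1: A-series; mu = 5 gives A_5.

Type A_{5}, Milnor number mu = 5.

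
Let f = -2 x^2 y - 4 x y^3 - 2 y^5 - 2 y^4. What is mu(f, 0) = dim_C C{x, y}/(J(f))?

The Hessian of f at 0 is [[0, 0], [0, 0]] with rank 0, so corank 2. A Groebner basis of the Jacobian ideal J(f) in C{x,y} is {x*y^2, x*y + y^3, x^2 - 4*x*y}; counting standard monomials gives mu = 5. Corank 2; j^3 = -2*x^2*y has shape L^2 M (L != M), so D-series; mu = 5 gives D_5.

5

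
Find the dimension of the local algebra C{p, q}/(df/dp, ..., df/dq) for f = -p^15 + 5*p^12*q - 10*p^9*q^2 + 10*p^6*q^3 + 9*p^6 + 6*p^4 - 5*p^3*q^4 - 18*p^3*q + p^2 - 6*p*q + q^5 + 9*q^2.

4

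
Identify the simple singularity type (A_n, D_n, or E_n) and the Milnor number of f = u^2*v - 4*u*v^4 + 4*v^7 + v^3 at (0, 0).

The Hessian of f at 0 has rank 0. Corank 2; j^3 = v*(u^2 + v^2) splits into three distinct lines over C (the quadratic factor has nonzero discriminant), so D_4.

Type D_{4}, Milnor number mu = 4.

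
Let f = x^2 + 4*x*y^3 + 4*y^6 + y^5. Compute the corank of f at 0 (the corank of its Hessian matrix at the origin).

Hessian at 0 has rank 1.

1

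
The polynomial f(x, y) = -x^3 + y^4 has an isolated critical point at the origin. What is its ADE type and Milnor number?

Type E6, Milnor number mu = 6.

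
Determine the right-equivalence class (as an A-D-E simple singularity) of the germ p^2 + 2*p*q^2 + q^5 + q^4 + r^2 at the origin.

The Hessian of f at 0 is [[2, 0, 0], [0, 0, 0], [0, 0, 2]] with rank 2, so corank 1. A Groebner basis of the Jacobian ideal J(f) in C{p,q,r} is {p^2, p + q^2, r}; counting standard monomials gives mu = 4. Corank 1: A-series; mu = 4 gives A_4.

A_4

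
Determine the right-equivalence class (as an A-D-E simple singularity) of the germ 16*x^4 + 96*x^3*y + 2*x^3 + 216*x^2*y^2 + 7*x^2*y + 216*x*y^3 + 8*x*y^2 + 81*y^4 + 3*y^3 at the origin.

The Hessian of f at 0 has rank 0. Corank 2; j^3 = (x + y)^2*(2*x + 3*y) has shape L^2 M (L != M), so D-series; mu = 5 gives D_5.

D5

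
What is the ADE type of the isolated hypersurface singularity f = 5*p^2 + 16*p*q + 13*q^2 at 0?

The Hessian of f at 0 has rank 2. Corank 0: nondegenerate Morse point, so A_1.

A_1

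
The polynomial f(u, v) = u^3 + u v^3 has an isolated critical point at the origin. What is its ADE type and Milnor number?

Type E_7, Milnor number mu = 7.

The Hessian of f at 0 is [[0, 0], [0, 0]] with rank 0, so corank 2. A Groebner basis of the Jacobian ideal J(f) in C{u,v} is {u^3, u*v^2, 3*u^2 + v^3}; counting standard monomials gives mu = 7. Corank 2; j^3 = u^3 is a perfect cube, so E-series; the 4-jet and mu = 7 give E_7.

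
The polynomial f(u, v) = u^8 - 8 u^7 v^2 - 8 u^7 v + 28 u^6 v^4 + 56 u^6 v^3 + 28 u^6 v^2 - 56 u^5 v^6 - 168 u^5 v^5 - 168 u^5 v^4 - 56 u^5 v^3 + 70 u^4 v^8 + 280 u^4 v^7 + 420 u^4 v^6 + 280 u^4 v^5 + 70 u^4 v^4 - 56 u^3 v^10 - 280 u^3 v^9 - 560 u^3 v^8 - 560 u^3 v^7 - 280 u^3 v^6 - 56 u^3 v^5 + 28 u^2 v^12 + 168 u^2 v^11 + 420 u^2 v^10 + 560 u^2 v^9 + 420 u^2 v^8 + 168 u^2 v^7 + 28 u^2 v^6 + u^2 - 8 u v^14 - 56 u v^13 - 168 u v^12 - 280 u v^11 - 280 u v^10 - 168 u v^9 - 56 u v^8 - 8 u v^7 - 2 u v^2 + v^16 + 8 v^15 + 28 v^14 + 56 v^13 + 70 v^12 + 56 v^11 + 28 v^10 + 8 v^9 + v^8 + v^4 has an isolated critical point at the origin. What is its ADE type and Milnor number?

The Hessian of f at 0 is [[2, 0], [0, 0]] with rank 1, so corank 1. A Groebner basis of the Jacobian ideal J(f) in C{u,v} is {u^4, u^3*v, -u + v^2}; counting standard monomials gives mu = 7. Corank 1: A-series; mu = 7 gives A_7.

Type A_{7}, Milnor number mu = 7.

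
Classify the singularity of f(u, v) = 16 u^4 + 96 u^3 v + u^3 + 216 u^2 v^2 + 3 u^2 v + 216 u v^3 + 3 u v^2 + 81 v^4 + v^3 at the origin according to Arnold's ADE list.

E_6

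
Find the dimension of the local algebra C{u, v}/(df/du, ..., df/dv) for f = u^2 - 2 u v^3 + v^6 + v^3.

The Hessian of f at 0 has rank 1. Corank 1: A-series; mu = 2 gives A_2.

2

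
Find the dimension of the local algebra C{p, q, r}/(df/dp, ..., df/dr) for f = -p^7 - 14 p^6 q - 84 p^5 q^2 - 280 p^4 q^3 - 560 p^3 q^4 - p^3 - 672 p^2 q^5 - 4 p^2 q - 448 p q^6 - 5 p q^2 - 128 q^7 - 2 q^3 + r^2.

The Hessian of f at 0 is [[0, 0, 0], [0, 0, 0], [0, 0, 2]] with rank 1, so corank 2. A Groebner basis of the Jacobian ideal J(f) in C{p,q,r} is {-p*q/7 + q^6 - q^2/7, p*q^2 + q^3, p^2 + 3*p*q + 2*q^2, r}; counting standard monomials gives mu = 8. Corank 2; j^3 = -(p + q)^2*(p + 2*q) has shape L^2 M (L != M), so D-series; mu = 8 gives D_8.

8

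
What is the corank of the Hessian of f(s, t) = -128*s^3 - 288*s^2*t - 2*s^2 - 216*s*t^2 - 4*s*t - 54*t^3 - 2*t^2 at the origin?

1

The Hessian at 0 is [[-4, -4], [-4, -4]] of rank 1; hence corank 1.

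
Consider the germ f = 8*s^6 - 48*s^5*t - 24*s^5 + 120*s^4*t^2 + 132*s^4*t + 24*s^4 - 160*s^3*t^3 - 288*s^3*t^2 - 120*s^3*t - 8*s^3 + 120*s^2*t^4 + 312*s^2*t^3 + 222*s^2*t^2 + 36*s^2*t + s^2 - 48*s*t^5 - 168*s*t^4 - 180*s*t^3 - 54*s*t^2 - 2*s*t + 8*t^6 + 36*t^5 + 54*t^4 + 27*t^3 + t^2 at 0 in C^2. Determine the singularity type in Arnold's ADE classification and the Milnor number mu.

The Hessian of f at 0 has rank 1. Corank 1: A-series; mu = 2 gives A_2.

Type A2, Milnor number mu = 2.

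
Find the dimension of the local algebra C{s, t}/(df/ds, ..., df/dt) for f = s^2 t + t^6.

7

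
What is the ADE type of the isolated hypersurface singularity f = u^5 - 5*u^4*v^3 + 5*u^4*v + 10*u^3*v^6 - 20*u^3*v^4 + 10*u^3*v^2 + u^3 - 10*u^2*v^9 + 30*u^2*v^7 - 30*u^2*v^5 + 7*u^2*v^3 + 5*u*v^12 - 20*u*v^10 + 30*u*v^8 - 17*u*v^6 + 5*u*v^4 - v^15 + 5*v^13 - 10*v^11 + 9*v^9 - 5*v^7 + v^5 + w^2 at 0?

E_8

The Hessian of f at 0 has rank 1. Corank 2; j^3 = u^3 is a perfect cube, so E-series; the 5-jet and mu = 8 give E_8.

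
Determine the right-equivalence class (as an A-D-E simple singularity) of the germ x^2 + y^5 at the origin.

The Hessian of f at 0 is [[2, 0], [0, 0]] with rank 1, so corank 1. A Groebner basis of the Jacobian ideal J(f) in C{x,y} is {y^4, x}; counting standard monomials gives mu = 4. Corank 1: A-series; mu = 4 gives A_4.

A_{4}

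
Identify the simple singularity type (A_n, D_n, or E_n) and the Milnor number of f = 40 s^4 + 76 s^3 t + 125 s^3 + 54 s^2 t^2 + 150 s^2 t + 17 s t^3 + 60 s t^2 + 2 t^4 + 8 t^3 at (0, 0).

Type E_7, Milnor number mu = 7.

The Hessian of f at 0 is [[0, 0], [0, 0]] with rank 0, so corank 2. A Groebner basis of the Jacobian ideal J(f) in C{s,t} is {1171875*s^2/4 + 234375*s*t + t^4 + 125*t^3/4 + 46875*t^2, s^3 + 675*s^2/2 + 270*s*t + t^3/10 + 54*t^2, s^2*t - 2125*s^2/4 - 425*s*t - 13*t^3/60 - 85*t^2, 625*s^2 + s*t^2 + 500*s*t + 7*t^3/15 + 100*t^2}; counting standard monomials gives mu = 7. Corank 2; j^3 = (5*s + 2*t)^3 is a perfect cube, so E-series; the 4-jet and mu = 7 give E_7.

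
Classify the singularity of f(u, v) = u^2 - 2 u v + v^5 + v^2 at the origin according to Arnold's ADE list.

A_4

The Hessian of f at 0 is [[2, -2], [-2, 2]] with rank 1, so corank 1. A Groebner basis of the Jacobian ideal J(f) in C{u,v} is {v^4, u - v}; counting standard monomials gives mu = 4. Corank 1: A-series; mu = 4 gives A_4.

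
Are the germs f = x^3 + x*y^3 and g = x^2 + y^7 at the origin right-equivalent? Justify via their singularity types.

No.

The Hessian of f at 0 is [[0, 0], [0, 0]] with rank 0, so corank 2. A Groebner basis of the Jacobian ideal J(f) in C{x,y} is {x^3, x*y^2, 3*x^2 + y^3}; counting standard monomials gives mu = 7. Corank 2; j^3 = x^3 is a perfect cube, so E-series; the 4-jet and mu = 7 give E_7. The Hessian of g at 0 is [[2, 0], [0, 0]] with rank 1, so corank 1. A Groebner basis of the Jacobian ideal J(g) in C{x,y} is {y^6, x}; counting standard monomials gives mu = 6. Corank 1: A-series; mu = 6 gives A_6. f is E_7 but g is A_6, hence not right-equivalent.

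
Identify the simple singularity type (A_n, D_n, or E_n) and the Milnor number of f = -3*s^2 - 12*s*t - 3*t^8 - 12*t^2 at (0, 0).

The Hessian of f at 0 is [[-6, -12], [-12, -24]] with rank 1, so corank 1. A Groebner basis of the Jacobian ideal J(f) in C{s,t} is {t^7, s + 2*t}; counting standard monomials gives mu = 7. Corank 1: A-series; mu = 7 gives A_7.

Type A_7, Milnor number mu = 7.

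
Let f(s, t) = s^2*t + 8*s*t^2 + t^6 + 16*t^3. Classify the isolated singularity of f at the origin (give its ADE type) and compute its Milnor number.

Type D_7, Milnor number mu = 7.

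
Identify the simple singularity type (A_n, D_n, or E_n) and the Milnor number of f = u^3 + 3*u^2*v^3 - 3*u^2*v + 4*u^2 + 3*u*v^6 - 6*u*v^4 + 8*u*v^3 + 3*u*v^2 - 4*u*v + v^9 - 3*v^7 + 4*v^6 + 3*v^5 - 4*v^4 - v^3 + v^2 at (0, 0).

Type A2, Milnor number mu = 2.

The Hessian of f at 0 has rank 1. Corank 1: A-series; mu = 2 gives A_2.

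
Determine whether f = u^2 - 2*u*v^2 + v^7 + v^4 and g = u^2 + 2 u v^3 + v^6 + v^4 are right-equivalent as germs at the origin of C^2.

The Hessian of f at 0 has rank 1. Corank 1: A-series; mu = 6 gives A_6. The Hessian of g at 0 has rank 1. Corank 1: A-series; mu = 3 gives A_3. f is A_6 but g is A_3, hence not right-equivalent.

No.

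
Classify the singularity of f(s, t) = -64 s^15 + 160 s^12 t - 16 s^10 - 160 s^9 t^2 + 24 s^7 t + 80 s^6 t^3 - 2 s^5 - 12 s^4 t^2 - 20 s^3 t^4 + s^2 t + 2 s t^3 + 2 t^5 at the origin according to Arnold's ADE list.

D_{6}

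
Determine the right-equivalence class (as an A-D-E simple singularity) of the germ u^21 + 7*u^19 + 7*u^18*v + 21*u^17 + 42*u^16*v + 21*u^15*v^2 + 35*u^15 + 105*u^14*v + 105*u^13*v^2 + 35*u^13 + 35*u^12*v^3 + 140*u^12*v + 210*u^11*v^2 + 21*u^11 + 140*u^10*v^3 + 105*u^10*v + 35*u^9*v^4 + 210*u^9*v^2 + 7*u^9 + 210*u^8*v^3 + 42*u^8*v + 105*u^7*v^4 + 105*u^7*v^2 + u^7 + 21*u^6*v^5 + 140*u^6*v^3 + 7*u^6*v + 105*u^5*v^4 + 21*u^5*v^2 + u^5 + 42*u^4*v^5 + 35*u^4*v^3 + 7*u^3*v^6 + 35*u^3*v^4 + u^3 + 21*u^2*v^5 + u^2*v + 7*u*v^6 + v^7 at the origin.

D_8

The Hessian of f at 0 has rank 0. Corank 2; j^3 = u^2*(u + v) has shape L^2 M (L != M), so D-series; mu = 8 gives D_8.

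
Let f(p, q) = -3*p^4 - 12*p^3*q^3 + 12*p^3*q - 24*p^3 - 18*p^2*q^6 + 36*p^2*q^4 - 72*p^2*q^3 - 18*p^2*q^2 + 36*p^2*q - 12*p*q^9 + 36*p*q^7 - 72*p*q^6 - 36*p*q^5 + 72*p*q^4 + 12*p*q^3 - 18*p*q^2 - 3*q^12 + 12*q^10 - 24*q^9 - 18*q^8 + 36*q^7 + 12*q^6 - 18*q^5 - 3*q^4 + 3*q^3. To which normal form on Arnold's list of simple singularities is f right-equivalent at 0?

E6

The Hessian of f at 0 has rank 0. Corank 2; j^3 = -3*(2*p - q)^3 is a perfect cube, so E-series; the 4-jet and mu = 6 give E_6.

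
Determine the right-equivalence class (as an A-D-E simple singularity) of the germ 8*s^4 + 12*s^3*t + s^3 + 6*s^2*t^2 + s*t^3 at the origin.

E7

The Hessian of f at 0 has rank 0. Corank 2; j^3 = s^3 is a perfect cube, so E-series; the 4-jet and mu = 7 give E_7.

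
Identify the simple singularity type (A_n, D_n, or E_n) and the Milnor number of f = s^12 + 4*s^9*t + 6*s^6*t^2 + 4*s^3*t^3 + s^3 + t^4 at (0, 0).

Type E_6, Milnor number mu = 6.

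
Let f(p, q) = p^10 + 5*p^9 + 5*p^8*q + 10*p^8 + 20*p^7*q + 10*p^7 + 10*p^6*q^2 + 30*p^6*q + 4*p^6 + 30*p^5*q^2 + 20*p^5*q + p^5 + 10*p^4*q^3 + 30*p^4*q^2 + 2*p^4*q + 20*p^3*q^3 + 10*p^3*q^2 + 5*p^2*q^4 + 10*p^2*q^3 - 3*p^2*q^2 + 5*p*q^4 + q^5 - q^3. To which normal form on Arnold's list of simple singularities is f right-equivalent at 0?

E_{8}

The Hessian of f at 0 has rank 0. Corank 2; j^3 = -q^3 is a perfect cube, so E-series; the 5-jet and mu = 8 give E_8.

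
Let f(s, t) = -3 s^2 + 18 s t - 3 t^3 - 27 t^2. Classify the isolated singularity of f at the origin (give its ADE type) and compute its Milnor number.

Type A_{2}, Milnor number mu = 2.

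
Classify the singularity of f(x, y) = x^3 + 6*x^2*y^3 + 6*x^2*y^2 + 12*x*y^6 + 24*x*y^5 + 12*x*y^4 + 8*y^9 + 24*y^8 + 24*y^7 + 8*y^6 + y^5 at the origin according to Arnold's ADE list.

E_{8}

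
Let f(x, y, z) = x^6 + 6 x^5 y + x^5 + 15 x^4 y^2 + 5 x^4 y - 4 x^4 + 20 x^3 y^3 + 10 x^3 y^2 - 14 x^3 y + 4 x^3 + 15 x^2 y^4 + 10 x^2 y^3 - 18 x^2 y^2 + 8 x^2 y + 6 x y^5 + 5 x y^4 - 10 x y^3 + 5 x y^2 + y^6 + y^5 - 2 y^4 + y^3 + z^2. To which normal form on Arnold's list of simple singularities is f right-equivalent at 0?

The Hessian of f at 0 is [[0, 0, 0], [0, 0, 0], [0, 0, 2]] with rank 1, so corank 2. A Groebner basis of the Jacobian ideal J(f) in C{x,y,z} is {-1088*x^2/33 - 448*x*y/11 + y^4 + 32*y^3/33 - 400*y^2/33, x^3 - 30*x^2/11 - 39*x*y/11 + 5*y^3/22 - 12*y^2/11, x^2*y + 112*x^2/33 + 50*x*y/11 - 13*y^3/33 + 47*y^2/33, -104*x^2/33 + x*y^2 - 48*x*y/11 + 43*y^3/66 - 46*y^2/33, z}; counting standard monomials gives mu = 7. Corank 2; j^3 = (x + y)*(2*x + y)^2 has shape L^2 M (L != M), so D-series; mu = 7 gives D_7.

D7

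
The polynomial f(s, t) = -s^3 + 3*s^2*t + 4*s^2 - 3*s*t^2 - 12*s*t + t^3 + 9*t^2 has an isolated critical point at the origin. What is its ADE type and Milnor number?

Type A_2, Milnor number mu = 2.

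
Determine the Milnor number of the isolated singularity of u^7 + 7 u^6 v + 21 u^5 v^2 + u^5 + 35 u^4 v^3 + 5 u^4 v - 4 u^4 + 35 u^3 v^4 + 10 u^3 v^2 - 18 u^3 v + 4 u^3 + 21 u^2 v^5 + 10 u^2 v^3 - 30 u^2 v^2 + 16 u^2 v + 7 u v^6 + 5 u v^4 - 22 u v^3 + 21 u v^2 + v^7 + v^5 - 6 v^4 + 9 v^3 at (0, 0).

8

The Hessian of f at 0 has rank 0. Corank 2; j^3 = (u + v)*(2*u + 3*v)^2 has shape L^2 M (L != M), so D-series; mu = 8 gives D_8.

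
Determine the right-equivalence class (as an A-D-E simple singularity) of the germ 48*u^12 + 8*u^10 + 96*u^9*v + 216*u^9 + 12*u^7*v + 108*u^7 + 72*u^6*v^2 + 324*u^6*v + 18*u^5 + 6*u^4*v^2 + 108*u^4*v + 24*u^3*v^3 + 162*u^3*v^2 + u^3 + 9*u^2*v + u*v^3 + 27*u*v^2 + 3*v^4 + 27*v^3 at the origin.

The Hessian of f at 0 has rank 0. Corank 2; j^3 = (u + 3*v)^3 is a perfect cube, so E-series; the 4-jet and mu = 7 give E_7.

E_7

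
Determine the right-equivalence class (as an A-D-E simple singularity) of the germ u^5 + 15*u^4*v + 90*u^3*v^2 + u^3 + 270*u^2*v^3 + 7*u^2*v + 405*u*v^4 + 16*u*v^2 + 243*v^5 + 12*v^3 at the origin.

D6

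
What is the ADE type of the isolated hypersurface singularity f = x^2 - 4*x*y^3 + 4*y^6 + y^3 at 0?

A_2

The Hessian of f at 0 has rank 1. Corank 1: A-series; mu = 2 gives A_2.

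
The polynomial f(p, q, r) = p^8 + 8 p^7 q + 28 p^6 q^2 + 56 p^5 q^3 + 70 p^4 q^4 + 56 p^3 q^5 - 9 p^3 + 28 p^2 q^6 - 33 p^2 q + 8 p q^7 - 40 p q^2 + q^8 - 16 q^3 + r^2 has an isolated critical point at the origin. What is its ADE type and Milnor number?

The Hessian of f at 0 has rank 1. Corank 2; j^3 = -(p + q)*(3*p + 4*q)^2 has shape L^2 M (L != M), so D-series; mu = 9 gives D_9.

Type D_{9}, Milnor number mu = 9.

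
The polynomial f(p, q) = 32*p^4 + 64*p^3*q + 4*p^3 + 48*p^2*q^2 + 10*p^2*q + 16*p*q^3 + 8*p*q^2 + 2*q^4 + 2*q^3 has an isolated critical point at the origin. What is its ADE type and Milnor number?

The Hessian of f at 0 has rank 0. Corank 2; j^3 = 2*(p + q)^2*(2*p + q) has shape L^2 M (L != M), so D-series; mu = 5 gives D_5.

Type D_{5}, Milnor number mu = 5.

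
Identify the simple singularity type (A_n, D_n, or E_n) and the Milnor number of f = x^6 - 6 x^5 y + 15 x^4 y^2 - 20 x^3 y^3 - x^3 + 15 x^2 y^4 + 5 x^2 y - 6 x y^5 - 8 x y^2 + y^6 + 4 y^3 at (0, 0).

The Hessian of f at 0 is [[0, 0], [0, 0]] with rank 0, so corank 2. A Groebner basis of the Jacobian ideal J(f) in C{x,y} is {x*y/6 + y^5 - y^2/3, x*y^2 - 2*y^3, x^2 - 3*x*y + 2*y^2}; counting standard monomials gives mu = 7. Corank 2; j^3 = -(x - 2*y)^2*(x - y) has shape L^2 M (L != M), so D-series; mu = 7 gives D_7.

Type D_7, Milnor number mu = 7.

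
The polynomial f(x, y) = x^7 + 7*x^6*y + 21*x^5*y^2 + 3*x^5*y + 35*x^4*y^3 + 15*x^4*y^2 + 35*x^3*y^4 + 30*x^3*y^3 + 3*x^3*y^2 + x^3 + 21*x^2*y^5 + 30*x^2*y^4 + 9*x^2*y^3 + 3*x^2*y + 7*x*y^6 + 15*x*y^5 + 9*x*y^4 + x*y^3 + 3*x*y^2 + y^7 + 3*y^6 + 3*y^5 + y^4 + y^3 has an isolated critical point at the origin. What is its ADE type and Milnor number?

The Hessian of f at 0 has rank 0. Corank 2; j^3 = (x + y)^3 is a perfect cube, so E-series; the 4-jet and mu = 7 give E_7.

Type E_7, Milnor number mu = 7.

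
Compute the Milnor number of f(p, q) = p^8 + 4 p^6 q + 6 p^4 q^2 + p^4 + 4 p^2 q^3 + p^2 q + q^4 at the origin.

The Hessian of f at 0 is [[0, 0], [0, 0]] with rank 0, so corank 2. A Groebner basis of the Jacobian ideal J(f) in C{p,q} is {p^3, p^2/4 + q^3, p*q}; counting standard monomials gives mu = 5. Corank 2; j^3 = p^2*q has shape L^2 M (L != M), so D-series; mu = 5 gives D_5.

5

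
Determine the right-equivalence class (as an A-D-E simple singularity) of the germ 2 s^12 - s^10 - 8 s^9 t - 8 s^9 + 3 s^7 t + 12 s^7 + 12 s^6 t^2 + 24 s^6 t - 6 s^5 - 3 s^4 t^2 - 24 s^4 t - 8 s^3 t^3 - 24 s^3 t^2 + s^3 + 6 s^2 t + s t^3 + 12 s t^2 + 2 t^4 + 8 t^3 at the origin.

E_7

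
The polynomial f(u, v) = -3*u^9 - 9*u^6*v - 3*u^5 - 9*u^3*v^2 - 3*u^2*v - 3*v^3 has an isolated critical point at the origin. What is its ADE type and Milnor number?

Type D4, Milnor number mu = 4.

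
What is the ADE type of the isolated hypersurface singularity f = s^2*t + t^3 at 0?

D_{4}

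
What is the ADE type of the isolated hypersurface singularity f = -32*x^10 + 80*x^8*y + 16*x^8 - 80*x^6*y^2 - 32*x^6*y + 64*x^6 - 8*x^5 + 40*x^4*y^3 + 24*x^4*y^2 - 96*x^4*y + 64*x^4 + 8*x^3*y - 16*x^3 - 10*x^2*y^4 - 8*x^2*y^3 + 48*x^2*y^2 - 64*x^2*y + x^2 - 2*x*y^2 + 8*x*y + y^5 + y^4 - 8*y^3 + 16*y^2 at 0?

The Hessian of f at 0 has rank 1. Corank 1: A-series; mu = 4 gives A_4.

A_4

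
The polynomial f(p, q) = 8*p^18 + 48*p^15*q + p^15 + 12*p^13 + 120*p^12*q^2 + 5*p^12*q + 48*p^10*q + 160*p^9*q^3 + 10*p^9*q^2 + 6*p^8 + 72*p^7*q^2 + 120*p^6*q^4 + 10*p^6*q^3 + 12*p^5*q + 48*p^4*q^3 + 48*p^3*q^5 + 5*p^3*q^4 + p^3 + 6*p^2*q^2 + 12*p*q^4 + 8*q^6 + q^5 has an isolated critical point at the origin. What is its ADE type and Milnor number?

The Hessian of f at 0 is [[0, 0], [0, 0]] with rank 0, so corank 2. A Groebner basis of the Jacobian ideal J(f) in C{p,q} is {q^4, p^3, p^2/4 + p*q^2}; counting standard monomials gives mu = 8. Corank 2; j^3 = p^3 is a perfect cube, so E-series; the 5-jet and mu = 8 give E_8.

Type E_{8}, Milnor number mu = 8.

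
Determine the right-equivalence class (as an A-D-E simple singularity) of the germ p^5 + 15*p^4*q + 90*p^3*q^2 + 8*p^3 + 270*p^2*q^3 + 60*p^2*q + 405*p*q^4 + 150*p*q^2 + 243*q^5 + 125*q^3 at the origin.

E8

The Hessian of f at 0 has rank 0. Corank 2; j^3 = (2*p + 5*q)^3 is a perfect cube, so E-series; the 5-jet and mu = 8 give E_8.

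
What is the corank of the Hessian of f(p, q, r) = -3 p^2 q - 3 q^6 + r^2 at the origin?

2

Hessian at 0 has rank 1.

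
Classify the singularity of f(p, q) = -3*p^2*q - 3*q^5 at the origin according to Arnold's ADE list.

D_6

The Hessian of f at 0 is [[0, 0], [0, 0]] with rank 0, so corank 2. A Groebner basis of the Jacobian ideal J(f) in C{p,q} is {p^2/5 + q^4, p^3, p*q}; counting standard monomials gives mu = 6. Corank 2; j^3 = -3*p^2*q has shape L^2 M (L != M), so D-series; mu = 6 gives D_6.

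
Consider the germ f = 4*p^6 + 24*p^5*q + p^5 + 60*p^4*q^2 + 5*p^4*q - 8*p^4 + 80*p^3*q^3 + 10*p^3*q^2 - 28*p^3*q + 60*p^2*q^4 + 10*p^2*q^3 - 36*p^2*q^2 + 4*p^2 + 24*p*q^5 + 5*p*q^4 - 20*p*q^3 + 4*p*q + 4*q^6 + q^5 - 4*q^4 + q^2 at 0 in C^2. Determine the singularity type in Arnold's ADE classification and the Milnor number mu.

Type A_{4}, Milnor number mu = 4.

The Hessian of f at 0 is [[8, 4], [4, 2]] with rank 1, so corank 1. A Groebner basis of the Jacobian ideal J(f) in C{p,q} is {-8*p + q^3 - 4*q, p^2 - q^2/4, p*q + q^2/2}; counting standard monomials gives mu = 4. Corank 1: A-series; mu = 4 gives A_4.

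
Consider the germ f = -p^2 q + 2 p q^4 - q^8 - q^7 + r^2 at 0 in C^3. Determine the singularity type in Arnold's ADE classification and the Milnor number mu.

Type D_{9}, Milnor number mu = 9.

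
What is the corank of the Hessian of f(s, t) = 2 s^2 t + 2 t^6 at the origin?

2

Hessian at 0 has rank 0.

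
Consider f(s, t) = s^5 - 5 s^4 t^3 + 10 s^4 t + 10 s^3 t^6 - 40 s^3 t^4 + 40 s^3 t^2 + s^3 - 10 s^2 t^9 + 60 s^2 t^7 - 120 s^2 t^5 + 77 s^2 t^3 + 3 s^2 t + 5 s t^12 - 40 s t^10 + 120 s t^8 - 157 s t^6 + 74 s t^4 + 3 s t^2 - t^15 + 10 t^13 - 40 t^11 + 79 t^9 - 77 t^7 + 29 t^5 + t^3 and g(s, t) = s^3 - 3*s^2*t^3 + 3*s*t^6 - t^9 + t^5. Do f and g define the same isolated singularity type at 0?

The Hessian of f at 0 has rank 0. Corank 2; j^3 = (s + t)^3 is a perfect cube, so E-series; the 5-jet and mu = 8 give E_8. The Hessian of g at 0 has rank 0. Corank 2; j^3 = s^3 is a perfect cube, so E-series; the 5-jet and mu = 8 give E_8. Both have type E_8, hence right-equivalent.

Yes.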